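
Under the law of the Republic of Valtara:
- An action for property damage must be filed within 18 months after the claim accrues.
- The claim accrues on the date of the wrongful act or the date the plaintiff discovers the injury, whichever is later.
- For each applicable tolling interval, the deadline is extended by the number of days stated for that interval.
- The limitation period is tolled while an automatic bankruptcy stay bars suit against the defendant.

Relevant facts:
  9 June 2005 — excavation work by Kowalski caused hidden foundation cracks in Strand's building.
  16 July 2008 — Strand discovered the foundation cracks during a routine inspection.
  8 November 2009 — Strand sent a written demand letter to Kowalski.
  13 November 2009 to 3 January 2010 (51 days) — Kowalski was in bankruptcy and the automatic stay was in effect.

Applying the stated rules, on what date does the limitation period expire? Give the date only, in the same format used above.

The claim accrued on 16 July 2008 — the later of the 9 June 2005 act and the 16 July 2008 discovery.
18 months from 16 July 2008 is 16 January 2010.
Because the automatic bankruptcy stay ran from 13 November 2009 to 3 January 2010, the deadline is extended by 51 days to 8 March 2010.
None of the other events listed affects the running of the period under the stated rules.

8 March 2010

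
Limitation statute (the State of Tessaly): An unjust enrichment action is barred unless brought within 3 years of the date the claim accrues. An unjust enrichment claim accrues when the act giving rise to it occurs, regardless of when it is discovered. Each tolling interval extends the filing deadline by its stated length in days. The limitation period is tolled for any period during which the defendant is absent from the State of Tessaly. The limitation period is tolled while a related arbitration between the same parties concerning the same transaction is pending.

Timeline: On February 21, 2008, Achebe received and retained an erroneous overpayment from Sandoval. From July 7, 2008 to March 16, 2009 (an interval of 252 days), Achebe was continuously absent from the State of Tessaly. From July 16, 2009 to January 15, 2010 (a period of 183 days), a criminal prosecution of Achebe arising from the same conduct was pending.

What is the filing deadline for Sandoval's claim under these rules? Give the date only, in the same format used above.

October 31, 2011

The limitation period began to run on February 21, 2008.
The untolled deadline — 3 years after February 21, 2008 — is February 21, 2011.
The defendant's absence from the jurisdiction from July 7, 2008 to March 16, 2009 tolled the period for 252 days, extending the deadline to October 31, 2011.
Although a criminal prosecution ran from July 16, 2009 to January 15, 2010, the stated rules do not make that a tolling event, so it is disregarded.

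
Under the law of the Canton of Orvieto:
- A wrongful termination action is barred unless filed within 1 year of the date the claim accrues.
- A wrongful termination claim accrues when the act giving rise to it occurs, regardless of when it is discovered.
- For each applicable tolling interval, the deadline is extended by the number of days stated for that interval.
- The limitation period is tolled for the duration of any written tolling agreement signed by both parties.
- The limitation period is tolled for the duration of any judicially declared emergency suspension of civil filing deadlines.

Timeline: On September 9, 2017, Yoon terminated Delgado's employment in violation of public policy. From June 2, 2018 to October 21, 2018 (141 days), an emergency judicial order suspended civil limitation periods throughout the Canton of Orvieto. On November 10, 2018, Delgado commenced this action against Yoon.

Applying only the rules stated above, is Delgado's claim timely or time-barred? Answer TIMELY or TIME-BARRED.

TIMELY

The claim accrued on September 9, 2017, the date of the act.
The untolled deadline — 1 year after September 9, 2017 — is September 9, 2018.
Because the emergency suspension of filing deadlines ran from June 2, 2018 to October 21, 2018, the deadline is extended by 141 days to January 28, 2019.
The November 10, 2018 filing precedes the January 28, 2019 deadline; the claim is timely.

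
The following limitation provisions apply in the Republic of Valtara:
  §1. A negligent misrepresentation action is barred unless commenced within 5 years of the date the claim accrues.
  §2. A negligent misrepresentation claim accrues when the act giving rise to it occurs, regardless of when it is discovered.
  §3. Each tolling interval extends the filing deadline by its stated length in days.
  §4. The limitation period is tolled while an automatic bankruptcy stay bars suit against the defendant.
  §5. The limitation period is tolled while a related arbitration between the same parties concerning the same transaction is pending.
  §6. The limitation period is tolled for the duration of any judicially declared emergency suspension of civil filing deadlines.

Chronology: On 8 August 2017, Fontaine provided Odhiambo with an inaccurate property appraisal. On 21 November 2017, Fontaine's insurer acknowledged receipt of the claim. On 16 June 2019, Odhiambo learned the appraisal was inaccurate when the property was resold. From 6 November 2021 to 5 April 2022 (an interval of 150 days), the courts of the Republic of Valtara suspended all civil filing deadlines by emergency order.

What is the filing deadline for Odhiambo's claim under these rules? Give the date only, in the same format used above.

5 January 2023

The claim accrued on 8 August 2017, when the wrongful act occurred; under the stated occurrence rule the 16 June 2019 discovery does not delay accrual.
The untolled deadline — 5 years after 8 August 2017 — is 8 August 2022.
The period was tolled for 150 days by the emergency suspension of filing deadlines (6 November 2021 to 5 April 2022), pushing the deadline to 5 January 2023.
Nothing else in the chronology tolls or restarts the period.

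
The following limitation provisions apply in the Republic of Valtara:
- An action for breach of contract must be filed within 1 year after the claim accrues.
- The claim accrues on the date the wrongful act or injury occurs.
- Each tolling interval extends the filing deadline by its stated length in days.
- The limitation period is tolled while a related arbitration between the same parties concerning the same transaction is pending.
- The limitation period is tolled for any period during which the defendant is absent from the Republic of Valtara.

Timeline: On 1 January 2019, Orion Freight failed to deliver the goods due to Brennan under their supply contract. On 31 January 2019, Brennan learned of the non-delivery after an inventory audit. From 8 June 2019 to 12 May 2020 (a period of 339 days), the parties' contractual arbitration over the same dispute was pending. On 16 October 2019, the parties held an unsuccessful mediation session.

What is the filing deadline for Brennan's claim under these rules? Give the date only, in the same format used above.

5 December 2020

The claim accrued on 1 January 2019, when the wrongful act occurred; under the stated occurrence rule the 31 January 2019 discovery does not delay accrual.
The untolled deadline — 1 year after 1 January 2019 — is 1 January 2020.
The pending related arbitration from 8 June 2019 to 12 May 2020 tolled the period for 339 days, extending the deadline to 5 December 2020.
The other events in the timeline have no effect on the limitation period under the stated rules.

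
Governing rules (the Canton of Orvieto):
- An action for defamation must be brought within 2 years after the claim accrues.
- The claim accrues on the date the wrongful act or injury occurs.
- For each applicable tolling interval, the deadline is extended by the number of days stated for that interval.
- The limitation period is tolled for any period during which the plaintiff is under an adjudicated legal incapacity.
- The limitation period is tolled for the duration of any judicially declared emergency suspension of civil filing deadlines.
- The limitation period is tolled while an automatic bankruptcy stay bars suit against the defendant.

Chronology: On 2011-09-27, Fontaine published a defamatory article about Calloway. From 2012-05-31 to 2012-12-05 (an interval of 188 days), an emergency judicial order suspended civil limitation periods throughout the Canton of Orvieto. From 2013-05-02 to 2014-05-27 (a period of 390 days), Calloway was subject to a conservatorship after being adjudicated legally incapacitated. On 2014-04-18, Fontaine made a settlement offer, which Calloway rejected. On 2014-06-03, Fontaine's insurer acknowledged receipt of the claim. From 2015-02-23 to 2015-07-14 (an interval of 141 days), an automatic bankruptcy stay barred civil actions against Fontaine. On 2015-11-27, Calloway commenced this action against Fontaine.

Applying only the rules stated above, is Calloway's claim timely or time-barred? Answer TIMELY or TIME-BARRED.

The limitation period began to run on 2011-09-27.
Adding the 2 years base period to 2011-09-27 gives a deadline of 2013-09-27, before any tolling.
Because the emergency suspension of filing deadlines ran from 2012-05-31 to 2012-12-05, the deadline is extended by 188 days to 2014-04-03.
Because the plaintiff's legal incapacity ran from 2013-05-02 to 2014-05-27, the deadline is extended by 390 days to 2015-04-28.
Because the automatic bankruptcy stay ran from 2015-02-23 to 2015-07-14, the deadline is extended by 141 days to 2015-09-16.
None of the other events listed affects the running of the period under the stated rules.
Filing on 2015-11-27 missed the 2015-09-16 deadline — the action is time-barred.

TIME-BARRED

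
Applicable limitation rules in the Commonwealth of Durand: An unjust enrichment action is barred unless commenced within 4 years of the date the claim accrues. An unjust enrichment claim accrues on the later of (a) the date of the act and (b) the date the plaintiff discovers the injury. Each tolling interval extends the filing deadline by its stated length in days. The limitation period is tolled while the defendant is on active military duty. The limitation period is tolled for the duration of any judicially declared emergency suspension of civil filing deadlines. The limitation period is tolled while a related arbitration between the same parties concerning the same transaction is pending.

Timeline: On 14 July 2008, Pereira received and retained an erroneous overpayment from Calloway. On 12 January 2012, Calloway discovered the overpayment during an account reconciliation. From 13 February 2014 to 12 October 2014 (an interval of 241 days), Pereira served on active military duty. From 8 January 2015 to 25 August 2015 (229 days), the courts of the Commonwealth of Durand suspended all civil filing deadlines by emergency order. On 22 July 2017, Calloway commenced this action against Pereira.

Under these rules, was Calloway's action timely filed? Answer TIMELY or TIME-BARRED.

The claim accrued on 12 January 2012 — the later of the 14 July 2008 act and the 12 January 2012 discovery.
Adding the 4 years base period to 12 January 2012 gives a deadline of 12 January 2016, before any tolling.
The defendant's active military service from 13 February 2014 to 12 October 2014 tolled the period for 241 days, extending the deadline to 9 September 2016.
The emergency suspension of filing deadlines from 8 January 2015 to 25 August 2015 tolled the period for 229 days, extending the deadline to 26 April 2017.
Filing on 22 July 2017 missed the 26 April 2017 deadline — the action is time-barred.

TIME-BARRED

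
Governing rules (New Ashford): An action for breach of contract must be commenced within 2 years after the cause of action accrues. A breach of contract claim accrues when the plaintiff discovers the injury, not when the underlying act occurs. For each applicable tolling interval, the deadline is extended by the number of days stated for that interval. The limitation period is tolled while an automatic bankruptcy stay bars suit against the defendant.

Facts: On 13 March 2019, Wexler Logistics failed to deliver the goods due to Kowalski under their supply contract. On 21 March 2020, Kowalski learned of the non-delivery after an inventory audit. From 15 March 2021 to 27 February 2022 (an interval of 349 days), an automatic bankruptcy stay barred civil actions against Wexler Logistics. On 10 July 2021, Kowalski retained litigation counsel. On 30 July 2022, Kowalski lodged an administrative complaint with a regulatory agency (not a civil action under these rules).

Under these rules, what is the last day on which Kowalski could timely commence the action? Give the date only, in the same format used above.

The claim did not accrue until Kowalski discovered the injury on 21 March 2020; the 13 March 2019 act date does not start the clock under the stated rule.
2 years from 21 March 2020 is 21 March 2022.
The period was tolled for 349 days by the automatic bankruptcy stay (15 March 2021 to 27 February 2022), pushing the deadline to 5 March 2023.
Nothing else in the chronology tolls or restarts the period.

5 March 2023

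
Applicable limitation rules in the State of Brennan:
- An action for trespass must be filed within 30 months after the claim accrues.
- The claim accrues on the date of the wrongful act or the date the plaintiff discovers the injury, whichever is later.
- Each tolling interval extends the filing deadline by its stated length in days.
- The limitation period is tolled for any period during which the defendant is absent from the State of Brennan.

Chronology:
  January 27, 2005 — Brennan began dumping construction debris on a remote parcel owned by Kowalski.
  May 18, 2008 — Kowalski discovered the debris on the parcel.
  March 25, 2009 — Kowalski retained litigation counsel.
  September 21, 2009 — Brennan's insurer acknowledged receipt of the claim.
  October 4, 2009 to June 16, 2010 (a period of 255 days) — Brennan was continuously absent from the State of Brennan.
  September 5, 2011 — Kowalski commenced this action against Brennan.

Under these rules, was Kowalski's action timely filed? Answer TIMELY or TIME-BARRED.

TIME-BARRED

The claim accrued on May 18, 2008 — the later of the January 27, 2005 act and the May 18, 2008 discovery.
Adding the 30 months base period to May 18, 2008 gives a deadline of November 18, 2010, before any tolling.
Because the defendant's absence from the jurisdiction ran from October 4, 2009 to June 16, 2010, the deadline is extended by 255 days to July 31, 2011.
None of the other events listed affects the running of the period under the stated rules.
The September 5, 2011 filing falls after the July 31, 2011 deadline; the claim is time-barred.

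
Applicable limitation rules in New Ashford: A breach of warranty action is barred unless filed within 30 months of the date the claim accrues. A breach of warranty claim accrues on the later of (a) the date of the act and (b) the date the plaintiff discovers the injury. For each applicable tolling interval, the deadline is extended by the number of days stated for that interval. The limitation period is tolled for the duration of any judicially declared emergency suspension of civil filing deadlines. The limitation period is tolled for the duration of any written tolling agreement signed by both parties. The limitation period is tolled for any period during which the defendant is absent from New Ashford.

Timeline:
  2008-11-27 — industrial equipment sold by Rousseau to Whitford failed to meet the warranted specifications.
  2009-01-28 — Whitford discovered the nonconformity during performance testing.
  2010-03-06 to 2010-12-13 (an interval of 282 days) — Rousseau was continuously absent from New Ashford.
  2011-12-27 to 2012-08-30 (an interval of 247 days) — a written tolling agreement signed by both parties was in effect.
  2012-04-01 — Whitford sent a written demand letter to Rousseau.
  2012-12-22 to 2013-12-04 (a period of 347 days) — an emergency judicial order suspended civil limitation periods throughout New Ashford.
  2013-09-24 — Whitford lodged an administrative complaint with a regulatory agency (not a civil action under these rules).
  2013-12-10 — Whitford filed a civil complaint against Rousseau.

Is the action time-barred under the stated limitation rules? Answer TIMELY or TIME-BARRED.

TIMELY

The claim accrued on 2009-01-28 — the later of the 2008-11-27 act and the 2009-01-28 discovery.
Adding the 30 months base period to 2009-01-28 gives a deadline of 2011-07-28, before any tolling.
The period was tolled for 282 days by the defendant's absence from the jurisdiction (2010-03-06 to 2010-12-13), pushing the deadline to 2012-05-05.
The period was tolled for 247 days by the written tolling agreement (2011-12-27 to 2012-08-30), pushing the deadline to 2013-01-07.
The emergency suspension of filing deadlines from 2012-12-22 to 2013-12-04 tolled the period for 347 days, extending the deadline to 2013-12-20.
The other events in the timeline have no effect on the limitation period under the stated rules.
Filing on 2013-12-10 beat the 2013-12-20 deadline — the action is timely.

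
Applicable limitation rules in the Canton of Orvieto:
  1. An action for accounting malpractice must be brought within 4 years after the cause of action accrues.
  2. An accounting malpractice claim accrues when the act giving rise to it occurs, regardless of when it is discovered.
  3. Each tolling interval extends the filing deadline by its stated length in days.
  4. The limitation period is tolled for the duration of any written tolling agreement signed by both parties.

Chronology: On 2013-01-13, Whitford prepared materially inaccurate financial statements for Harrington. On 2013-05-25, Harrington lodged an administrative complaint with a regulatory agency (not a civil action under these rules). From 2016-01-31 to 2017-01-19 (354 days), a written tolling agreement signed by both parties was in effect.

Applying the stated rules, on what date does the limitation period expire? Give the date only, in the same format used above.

The cause of action accrued on 2013-01-13, the date of the act.
4 years from 2013-01-13 is 2017-01-13.
The written tolling agreement from 2016-01-31 to 2017-01-19 tolled the period for 354 days, extending the deadline to 2018-01-02.
Nothing else in the chronology tolls or restarts the period.

2018-01-02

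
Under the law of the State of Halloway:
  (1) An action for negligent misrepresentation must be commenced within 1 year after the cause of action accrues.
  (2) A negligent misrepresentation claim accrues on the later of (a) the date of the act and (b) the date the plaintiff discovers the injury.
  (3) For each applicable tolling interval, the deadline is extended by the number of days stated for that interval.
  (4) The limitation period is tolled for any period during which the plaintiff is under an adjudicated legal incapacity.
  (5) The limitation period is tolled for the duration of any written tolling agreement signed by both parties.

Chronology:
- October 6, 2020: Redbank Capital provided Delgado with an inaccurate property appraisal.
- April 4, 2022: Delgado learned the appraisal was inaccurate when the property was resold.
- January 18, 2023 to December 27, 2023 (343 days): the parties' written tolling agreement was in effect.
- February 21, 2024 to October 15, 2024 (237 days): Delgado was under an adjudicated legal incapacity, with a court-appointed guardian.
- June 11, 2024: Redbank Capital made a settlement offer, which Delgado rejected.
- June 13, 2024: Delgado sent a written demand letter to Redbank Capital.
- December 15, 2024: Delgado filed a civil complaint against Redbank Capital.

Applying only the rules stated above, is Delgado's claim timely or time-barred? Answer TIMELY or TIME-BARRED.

The claim accrued on April 4, 2022 — the later of the October 6, 2020 act and the April 4, 2022 discovery.
Adding the 1 year base period to April 4, 2022 gives a deadline of April 4, 2023, before any tolling.
The written tolling agreement from January 18, 2023 to December 27, 2023 tolled the period for 343 days, extending the deadline to March 12, 2024.
Because the plaintiff's legal incapacity ran from February 21, 2024 to October 15, 2024, the deadline is extended by 237 days to November 4, 2024.
None of the other events listed affects the running of the period under the stated rules.
The December 15, 2024 filing falls after the November 4, 2024 deadline; the claim is time-barred.

TIME-BARRED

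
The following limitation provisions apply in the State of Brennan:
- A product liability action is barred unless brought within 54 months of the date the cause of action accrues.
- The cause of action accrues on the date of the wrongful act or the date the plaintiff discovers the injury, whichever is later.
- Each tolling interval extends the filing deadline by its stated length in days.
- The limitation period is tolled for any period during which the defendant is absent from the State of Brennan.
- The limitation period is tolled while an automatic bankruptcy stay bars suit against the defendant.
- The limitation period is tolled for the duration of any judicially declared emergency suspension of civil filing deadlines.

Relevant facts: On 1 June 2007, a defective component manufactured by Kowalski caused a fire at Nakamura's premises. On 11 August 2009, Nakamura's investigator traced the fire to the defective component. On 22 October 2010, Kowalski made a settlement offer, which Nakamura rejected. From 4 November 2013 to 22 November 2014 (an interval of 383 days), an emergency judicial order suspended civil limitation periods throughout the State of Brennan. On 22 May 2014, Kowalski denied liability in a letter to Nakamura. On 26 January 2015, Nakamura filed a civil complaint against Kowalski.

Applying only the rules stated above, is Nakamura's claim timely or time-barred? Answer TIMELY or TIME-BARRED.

Taking the later of the act (1 June 2007) and discovery (11 August 2009), the claim accrued on 11 August 2009.
The untolled deadline — 54 months after 11 August 2009 — is 11 February 2014.
The period was tolled for 383 days by the emergency suspension of filing deadlines (4 November 2013 to 22 November 2014), pushing the deadline to 1 March 2015.
The other events in the timeline have no effect on the limitation period under the stated rules.
Filing on 26 January 2015 beat the 1 March 2015 deadline — the action is timely.

TIMELY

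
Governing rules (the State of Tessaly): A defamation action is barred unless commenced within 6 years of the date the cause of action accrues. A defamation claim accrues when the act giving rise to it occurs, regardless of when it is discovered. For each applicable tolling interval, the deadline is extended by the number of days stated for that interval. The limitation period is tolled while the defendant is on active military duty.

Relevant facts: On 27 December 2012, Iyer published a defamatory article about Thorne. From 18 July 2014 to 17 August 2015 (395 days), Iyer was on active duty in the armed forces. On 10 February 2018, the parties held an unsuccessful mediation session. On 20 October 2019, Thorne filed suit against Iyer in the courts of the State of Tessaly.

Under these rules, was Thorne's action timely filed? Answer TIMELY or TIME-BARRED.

The cause of action accrued on 27 December 2012, the date of the act.
The untolled deadline — 6 years after 27 December 2012 — is 27 December 2018.
Because the defendant's active military service ran from 18 July 2014 to 17 August 2015, the deadline is extended by 395 days to 26 January 2020.
Nothing else in the chronology tolls or restarts the period.
The 20 October 2019 filing precedes the 26 January 2020 deadline; the claim is timely.

TIMELY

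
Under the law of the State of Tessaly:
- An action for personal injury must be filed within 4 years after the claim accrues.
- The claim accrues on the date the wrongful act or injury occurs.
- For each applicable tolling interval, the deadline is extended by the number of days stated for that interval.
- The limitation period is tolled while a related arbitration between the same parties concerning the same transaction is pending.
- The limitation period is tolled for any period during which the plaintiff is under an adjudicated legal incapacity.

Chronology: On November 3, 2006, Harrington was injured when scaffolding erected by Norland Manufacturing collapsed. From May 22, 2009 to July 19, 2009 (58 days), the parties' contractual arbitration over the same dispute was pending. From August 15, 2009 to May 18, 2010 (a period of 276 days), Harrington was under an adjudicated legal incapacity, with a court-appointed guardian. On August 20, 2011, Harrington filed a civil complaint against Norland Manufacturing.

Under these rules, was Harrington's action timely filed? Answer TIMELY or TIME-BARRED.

TIMELY

The claim accrued on November 3, 2006, the date of the act.
The untolled deadline — 4 years after November 3, 2006 — is November 3, 2010.
The period was tolled for 58 days by the pending related arbitration (May 22, 2009 to July 19, 2009), pushing the deadline to December 31, 2010.
The period was tolled for 276 days by the plaintiff's legal incapacity (August 15, 2009 to May 18, 2010), pushing the deadline to October 3, 2011.
Filing on August 20, 2011 beat the October 3, 2011 deadline — the action is timely.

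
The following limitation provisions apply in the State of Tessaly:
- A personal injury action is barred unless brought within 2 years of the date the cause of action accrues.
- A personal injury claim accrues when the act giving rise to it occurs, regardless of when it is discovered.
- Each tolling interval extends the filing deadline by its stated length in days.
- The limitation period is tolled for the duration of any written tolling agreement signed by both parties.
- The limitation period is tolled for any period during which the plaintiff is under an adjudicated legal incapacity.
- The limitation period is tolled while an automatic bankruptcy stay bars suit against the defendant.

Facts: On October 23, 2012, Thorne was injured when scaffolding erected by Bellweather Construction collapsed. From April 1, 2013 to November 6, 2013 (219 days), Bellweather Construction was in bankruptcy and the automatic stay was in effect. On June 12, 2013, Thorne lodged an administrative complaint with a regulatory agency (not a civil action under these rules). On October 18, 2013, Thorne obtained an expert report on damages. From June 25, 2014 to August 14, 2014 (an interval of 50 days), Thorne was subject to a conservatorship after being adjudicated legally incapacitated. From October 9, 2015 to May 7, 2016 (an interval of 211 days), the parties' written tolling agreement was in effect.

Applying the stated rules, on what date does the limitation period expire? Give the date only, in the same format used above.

The claim accrued on October 23, 2012, when the wrongful act occurred.
The untolled deadline — 2 years after October 23, 2012 — is October 23, 2014.
The automatic bankruptcy stay from April 1, 2013 to November 6, 2013 tolled the period for 219 days, extending the deadline to May 30, 2015.
The period was tolled for 50 days by the plaintiff's legal incapacity (June 25, 2014 to August 14, 2014), pushing the deadline to July 19, 2015.
The written tolling agreement from October 9, 2015 to May 7, 2016 began after the period had already run on July 19, 2015, so it has no tolling effect.
Nothing else in the chronology tolls or restarts the period.

July 19, 2015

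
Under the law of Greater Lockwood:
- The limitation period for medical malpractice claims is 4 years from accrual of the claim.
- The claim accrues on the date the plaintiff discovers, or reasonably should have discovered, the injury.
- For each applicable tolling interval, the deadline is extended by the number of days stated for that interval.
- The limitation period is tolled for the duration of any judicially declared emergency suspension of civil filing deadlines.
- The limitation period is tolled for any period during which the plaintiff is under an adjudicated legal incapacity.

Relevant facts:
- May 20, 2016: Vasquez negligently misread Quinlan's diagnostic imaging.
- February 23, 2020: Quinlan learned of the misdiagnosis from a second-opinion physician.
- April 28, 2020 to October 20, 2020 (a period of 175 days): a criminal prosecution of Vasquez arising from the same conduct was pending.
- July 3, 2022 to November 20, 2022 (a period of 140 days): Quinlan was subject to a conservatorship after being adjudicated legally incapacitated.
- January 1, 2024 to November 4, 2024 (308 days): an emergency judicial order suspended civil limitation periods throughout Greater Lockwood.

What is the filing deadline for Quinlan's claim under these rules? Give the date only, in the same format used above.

May 16, 2025

Accrual is tied to discovery, so the period began on February 23, 2020 rather than on May 20, 2016 when the act occurred.
Adding the 4 years base period to February 23, 2020 gives a deadline of February 23, 2024, before any tolling.
Because the plaintiff's legal incapacity ran from July 3, 2022 to November 20, 2022, the deadline is extended by 140 days to July 12, 2024.
Because the emergency suspension of filing deadlines ran from January 1, 2024 to November 4, 2024, the deadline is extended by 308 days to May 16, 2025.
No stated provision tolls the period for a criminal prosecution, so the interval from April 28, 2020 to October 20, 2020 has no effect on the deadline.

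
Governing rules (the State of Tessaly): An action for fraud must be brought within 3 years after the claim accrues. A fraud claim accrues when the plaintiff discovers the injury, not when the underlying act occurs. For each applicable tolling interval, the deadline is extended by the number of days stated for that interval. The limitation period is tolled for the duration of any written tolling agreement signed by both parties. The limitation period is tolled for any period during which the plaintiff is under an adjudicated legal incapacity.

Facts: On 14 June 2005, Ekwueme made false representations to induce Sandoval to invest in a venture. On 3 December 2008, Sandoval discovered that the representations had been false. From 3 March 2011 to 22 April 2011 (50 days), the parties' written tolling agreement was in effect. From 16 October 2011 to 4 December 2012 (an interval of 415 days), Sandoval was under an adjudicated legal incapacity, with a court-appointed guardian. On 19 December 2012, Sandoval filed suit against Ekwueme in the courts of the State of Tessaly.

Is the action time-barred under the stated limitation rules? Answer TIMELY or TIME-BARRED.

TIMELY

Under the discovery rule, the claim accrued on 3 December 2008, when Sandoval discovered the injury — not on the 14 June 2005 date of the underlying act.
Adding the 3 years base period to 3 December 2008 gives a deadline of 3 December 2011, before any tolling.
The written tolling agreement from 3 March 2011 to 22 April 2011 tolled the period for 50 days, extending the deadline to 22 January 2012.
The period was tolled for 415 days by the plaintiff's legal incapacity (16 October 2011 to 4 December 2012), pushing the deadline to 12 March 2013.
Sandoval filed on 19 December 2012, before the 12 March 2013 deadline, so the action is timely.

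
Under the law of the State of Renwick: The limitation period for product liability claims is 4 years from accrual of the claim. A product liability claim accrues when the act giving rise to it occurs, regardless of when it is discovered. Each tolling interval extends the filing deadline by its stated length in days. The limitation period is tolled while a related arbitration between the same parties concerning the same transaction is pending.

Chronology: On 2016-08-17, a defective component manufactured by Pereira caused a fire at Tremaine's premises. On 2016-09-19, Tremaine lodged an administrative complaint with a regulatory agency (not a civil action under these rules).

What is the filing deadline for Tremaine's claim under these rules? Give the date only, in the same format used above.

2020-08-17

The limitation period began to run on 2016-08-17.
4 years from 2016-08-17 is 2020-08-17.
Nothing else in the chronology tolls or restarts the period.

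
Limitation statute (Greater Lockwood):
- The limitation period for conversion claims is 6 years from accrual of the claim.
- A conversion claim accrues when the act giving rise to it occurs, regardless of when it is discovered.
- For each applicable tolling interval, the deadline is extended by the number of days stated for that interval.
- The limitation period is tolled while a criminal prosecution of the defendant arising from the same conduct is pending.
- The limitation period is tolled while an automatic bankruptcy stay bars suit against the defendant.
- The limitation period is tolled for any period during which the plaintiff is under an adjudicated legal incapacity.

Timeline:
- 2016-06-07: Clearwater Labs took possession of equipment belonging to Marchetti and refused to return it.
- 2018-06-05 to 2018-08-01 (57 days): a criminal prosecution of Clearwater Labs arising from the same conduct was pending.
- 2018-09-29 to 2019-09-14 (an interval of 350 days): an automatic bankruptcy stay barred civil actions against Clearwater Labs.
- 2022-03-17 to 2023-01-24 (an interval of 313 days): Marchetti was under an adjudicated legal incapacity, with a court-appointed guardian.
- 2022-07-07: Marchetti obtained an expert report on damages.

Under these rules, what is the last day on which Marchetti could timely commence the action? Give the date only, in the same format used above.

2024-05-27

The claim accrued on 2016-06-07, when the wrongful act occurred.
6 years from 2016-06-07 is 2022-06-07.
The pending criminal prosecution from 2018-06-05 to 2018-08-01 tolled the period for 57 days, extending the deadline to 2022-08-03.
Because the automatic bankruptcy stay ran from 2018-09-29 to 2019-09-14, the deadline is extended by 350 days to 2023-07-19.
Because the plaintiff's legal incapacity ran from 2022-03-17 to 2023-01-24, the deadline is extended by 313 days to 2024-05-27.
The other events in the timeline have no effect on the limitation period under the stated rules.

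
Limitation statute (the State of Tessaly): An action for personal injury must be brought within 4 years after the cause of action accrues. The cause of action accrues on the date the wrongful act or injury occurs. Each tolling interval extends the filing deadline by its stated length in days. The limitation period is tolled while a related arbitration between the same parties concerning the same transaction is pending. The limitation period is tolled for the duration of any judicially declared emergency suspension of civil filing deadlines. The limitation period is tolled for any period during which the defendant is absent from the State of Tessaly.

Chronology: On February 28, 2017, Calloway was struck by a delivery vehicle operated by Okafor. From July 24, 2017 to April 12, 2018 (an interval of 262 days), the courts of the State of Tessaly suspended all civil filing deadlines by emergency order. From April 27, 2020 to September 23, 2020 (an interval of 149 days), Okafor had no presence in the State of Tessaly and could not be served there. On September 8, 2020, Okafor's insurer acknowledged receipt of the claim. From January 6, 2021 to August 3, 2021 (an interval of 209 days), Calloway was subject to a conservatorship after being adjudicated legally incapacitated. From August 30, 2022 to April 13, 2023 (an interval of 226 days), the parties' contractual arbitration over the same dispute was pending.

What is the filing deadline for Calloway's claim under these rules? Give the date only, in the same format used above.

April 15, 2022

The limitation period began to run on February 28, 2017.
4 years from February 28, 2017 is February 28, 2021.
The emergency suspension of filing deadlines from July 24, 2017 to April 12, 2018 tolled the period for 262 days, extending the deadline to November 17, 2021.
The defendant's absence from the jurisdiction from April 27, 2020 to September 23, 2020 tolled the period for 149 days, extending the deadline to April 15, 2022.
The pending related arbitration from August 30, 2022 to April 13, 2023 began after the period had already run on April 15, 2022, so it has no tolling effect.
The plaintiff's legal incapacity from January 6, 2021 to August 3, 2021 does not toll the period, because no stated rule makes the plaintiff's incapacity a tolling event.
Nothing else in the chronology tolls or restarts the period.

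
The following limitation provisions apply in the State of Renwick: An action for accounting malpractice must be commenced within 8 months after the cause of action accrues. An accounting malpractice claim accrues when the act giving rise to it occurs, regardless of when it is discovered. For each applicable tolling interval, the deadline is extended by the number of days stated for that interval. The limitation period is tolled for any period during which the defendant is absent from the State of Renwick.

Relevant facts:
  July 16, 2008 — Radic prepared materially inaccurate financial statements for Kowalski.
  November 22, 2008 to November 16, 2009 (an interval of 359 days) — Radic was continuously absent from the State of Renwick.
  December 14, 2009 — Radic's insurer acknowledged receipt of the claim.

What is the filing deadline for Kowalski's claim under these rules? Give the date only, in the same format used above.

The limitation period began to run on July 16, 2008.
Adding the 8 months base period to July 16, 2008 gives a deadline of March 16, 2009, before any tolling.
Because the defendant's absence from the jurisdiction ran from November 22, 2008 to November 16, 2009, the deadline is extended by 359 days to March 10, 2010.
The other events in the timeline have no effect on the limitation period under the stated rules.

March 10, 2010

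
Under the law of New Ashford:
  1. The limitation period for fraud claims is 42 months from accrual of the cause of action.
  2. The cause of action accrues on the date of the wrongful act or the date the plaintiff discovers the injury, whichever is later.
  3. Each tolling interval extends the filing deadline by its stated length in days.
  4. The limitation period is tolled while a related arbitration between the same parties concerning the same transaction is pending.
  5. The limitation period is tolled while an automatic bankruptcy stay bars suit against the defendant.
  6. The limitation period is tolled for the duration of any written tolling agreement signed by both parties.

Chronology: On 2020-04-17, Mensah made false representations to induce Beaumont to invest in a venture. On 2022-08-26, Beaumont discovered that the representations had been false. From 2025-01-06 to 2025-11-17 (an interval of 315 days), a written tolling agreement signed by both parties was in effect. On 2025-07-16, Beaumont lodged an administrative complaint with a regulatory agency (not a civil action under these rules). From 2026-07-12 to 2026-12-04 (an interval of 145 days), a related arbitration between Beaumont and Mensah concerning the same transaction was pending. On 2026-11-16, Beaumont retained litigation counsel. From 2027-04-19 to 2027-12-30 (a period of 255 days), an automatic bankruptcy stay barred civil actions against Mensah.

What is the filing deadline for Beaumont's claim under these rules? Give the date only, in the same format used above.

Taking the later of the act (2020-04-17) and discovery (2022-08-26), the claim accrued on 2022-08-26.
The untolled deadline — 42 months after 2022-08-26 — is 2026-02-26.
The written tolling agreement from 2025-01-06 to 2025-11-17 tolled the period for 315 days, extending the deadline to 2027-01-07.
The period was tolled for 145 days by the pending related arbitration (2026-07-12 to 2026-12-04), pushing the deadline to 2027-06-01.
Because the automatic bankruptcy stay ran from 2027-04-19 to 2027-12-30, the deadline is extended by 255 days to 2028-02-11.
The other events in the timeline have no effect on the limitation period under the stated rules.

2028-02-11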